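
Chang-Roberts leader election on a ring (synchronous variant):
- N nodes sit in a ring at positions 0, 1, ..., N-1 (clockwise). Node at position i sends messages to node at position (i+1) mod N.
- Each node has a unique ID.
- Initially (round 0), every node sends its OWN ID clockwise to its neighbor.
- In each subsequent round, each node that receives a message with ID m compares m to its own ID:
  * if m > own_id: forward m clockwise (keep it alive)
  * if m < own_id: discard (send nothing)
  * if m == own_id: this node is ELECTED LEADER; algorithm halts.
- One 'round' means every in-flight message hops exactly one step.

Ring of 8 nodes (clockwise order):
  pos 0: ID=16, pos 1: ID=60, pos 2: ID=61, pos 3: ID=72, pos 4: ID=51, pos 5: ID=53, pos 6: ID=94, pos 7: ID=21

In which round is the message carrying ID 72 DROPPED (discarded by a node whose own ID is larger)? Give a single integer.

Round 1: pos1(id60) recv 16: drop; pos2(id61) recv 60: drop; pos3(id72) recv 61: drop; pos4(id51) recv 72: fwd; pos5(id53) recv 51: drop; pos6(id94) recv 53: drop; pos7(id21) recv 94: fwd; pos0(id16) recv 21: fwd
Round 2: pos5(id53) recv 72: fwd; pos0(id16) recv 94: fwd; pos1(id60) recv 21: drop
Round 3: pos6(id94) recv 72: drop; pos1(id60) recv 94: fwd
Round 4: pos2(id61) recv 94: fwd
Round 5: pos3(id72) recv 94: fwd
Round 6: pos4(id51) recv 94: fwd
Round 7: pos5(id53) recv 94: fwd
Round 8: pos6(id94) recv 94: ELECTED
Message ID 72 originates at pos 3; dropped at pos 6 in round 3

Answer: 3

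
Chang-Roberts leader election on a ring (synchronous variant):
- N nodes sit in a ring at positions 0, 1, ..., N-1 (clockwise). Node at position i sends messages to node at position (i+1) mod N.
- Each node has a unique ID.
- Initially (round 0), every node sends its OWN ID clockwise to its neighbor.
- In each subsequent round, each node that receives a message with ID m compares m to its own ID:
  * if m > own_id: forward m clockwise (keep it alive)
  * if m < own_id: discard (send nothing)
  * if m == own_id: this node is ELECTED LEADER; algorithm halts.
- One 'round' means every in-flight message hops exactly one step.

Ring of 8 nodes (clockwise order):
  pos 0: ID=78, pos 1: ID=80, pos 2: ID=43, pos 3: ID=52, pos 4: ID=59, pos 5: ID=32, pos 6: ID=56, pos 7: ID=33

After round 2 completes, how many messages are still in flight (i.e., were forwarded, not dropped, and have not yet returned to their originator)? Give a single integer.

Round 1: pos1(id80) recv 78: drop; pos2(id43) recv 80: fwd; pos3(id52) recv 43: drop; pos4(id59) recv 52: drop; pos5(id32) recv 59: fwd; pos6(id56) recv 32: drop; pos7(id33) recv 56: fwd; pos0(id78) recv 33: drop
Round 2: pos3(id52) recv 80: fwd; pos6(id56) recv 59: fwd; pos0(id78) recv 56: drop
After round 2: 2 messages still in flight

Answer: 2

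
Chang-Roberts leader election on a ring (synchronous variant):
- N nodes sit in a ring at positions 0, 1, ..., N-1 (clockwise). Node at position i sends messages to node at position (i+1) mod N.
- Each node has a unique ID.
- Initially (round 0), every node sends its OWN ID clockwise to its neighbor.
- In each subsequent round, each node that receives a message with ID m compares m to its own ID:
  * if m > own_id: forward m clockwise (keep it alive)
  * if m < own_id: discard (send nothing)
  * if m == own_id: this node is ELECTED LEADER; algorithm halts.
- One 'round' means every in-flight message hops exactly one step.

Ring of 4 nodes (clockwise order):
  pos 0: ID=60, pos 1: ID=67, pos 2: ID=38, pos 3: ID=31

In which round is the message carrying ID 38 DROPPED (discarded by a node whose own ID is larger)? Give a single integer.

Answer: 2

Derivation:
Round 1: pos1(id67) recv 60: drop; pos2(id38) recv 67: fwd; pos3(id31) recv 38: fwd; pos0(id60) recv 31: drop
Round 2: pos3(id31) recv 67: fwd; pos0(id60) recv 38: drop
Round 3: pos0(id60) recv 67: fwd
Round 4: pos1(id67) recv 67: ELECTED
Message ID 38 originates at pos 2; dropped at pos 0 in round 2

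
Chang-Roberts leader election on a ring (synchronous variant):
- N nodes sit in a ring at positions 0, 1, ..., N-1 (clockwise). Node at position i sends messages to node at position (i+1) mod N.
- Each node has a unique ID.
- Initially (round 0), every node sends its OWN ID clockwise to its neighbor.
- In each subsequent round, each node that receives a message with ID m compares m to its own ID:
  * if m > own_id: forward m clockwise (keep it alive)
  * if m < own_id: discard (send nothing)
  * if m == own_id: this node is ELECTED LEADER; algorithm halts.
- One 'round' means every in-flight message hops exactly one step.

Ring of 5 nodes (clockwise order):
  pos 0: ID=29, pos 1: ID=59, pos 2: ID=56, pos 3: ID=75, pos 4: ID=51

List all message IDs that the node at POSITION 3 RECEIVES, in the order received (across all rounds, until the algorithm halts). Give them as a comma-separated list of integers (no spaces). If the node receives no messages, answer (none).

Answer: 56,59,75

Derivation:
Round 1: pos1(id59) recv 29: drop; pos2(id56) recv 59: fwd; pos3(id75) recv 56: drop; pos4(id51) recv 75: fwd; pos0(id29) recv 51: fwd
Round 2: pos3(id75) recv 59: drop; pos0(id29) recv 75: fwd; pos1(id59) recv 51: drop
Round 3: pos1(id59) recv 75: fwd
Round 4: pos2(id56) recv 75: fwd
Round 5: pos3(id75) recv 75: ELECTED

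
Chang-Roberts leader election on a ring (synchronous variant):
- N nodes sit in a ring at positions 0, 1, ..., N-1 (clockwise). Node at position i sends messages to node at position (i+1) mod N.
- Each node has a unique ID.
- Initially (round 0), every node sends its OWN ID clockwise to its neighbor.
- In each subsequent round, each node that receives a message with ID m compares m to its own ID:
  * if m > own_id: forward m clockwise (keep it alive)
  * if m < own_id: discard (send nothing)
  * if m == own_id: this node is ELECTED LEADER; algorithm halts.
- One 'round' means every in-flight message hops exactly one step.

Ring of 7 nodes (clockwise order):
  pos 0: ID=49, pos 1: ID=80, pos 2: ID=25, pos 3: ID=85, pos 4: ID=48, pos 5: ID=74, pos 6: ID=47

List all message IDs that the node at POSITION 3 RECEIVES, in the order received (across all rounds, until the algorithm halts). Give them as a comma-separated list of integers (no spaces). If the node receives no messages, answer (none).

Round 1: pos1(id80) recv 49: drop; pos2(id25) recv 80: fwd; pos3(id85) recv 25: drop; pos4(id48) recv 85: fwd; pos5(id74) recv 48: drop; pos6(id47) recv 74: fwd; pos0(id49) recv 47: drop
Round 2: pos3(id85) recv 80: drop; pos5(id74) recv 85: fwd; pos0(id49) recv 74: fwd
Round 3: pos6(id47) recv 85: fwd; pos1(id80) recv 74: drop
Round 4: pos0(id49) recv 85: fwd
Round 5: pos1(id80) recv 85: fwd
Round 6: pos2(id25) recv 85: fwd
Round 7: pos3(id85) recv 85: ELECTED

Answer: 25,80,85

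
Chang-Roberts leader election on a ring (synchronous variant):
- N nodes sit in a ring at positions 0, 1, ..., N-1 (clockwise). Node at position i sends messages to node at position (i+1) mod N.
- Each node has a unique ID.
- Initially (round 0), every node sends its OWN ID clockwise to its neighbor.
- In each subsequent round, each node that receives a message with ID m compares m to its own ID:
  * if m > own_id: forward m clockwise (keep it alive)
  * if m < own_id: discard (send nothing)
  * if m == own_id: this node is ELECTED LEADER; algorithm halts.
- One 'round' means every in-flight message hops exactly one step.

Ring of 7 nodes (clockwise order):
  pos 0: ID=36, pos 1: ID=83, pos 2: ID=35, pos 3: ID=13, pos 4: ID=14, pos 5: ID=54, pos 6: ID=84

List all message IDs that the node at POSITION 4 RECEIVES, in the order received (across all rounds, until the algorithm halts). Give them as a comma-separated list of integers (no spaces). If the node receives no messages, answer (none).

Round 1: pos1(id83) recv 36: drop; pos2(id35) recv 83: fwd; pos3(id13) recv 35: fwd; pos4(id14) recv 13: drop; pos5(id54) recv 14: drop; pos6(id84) recv 54: drop; pos0(id36) recv 84: fwd
Round 2: pos3(id13) recv 83: fwd; pos4(id14) recv 35: fwd; pos1(id83) recv 84: fwd
Round 3: pos4(id14) recv 83: fwd; pos5(id54) recv 35: drop; pos2(id35) recv 84: fwd
Round 4: pos5(id54) recv 83: fwd; pos3(id13) recv 84: fwd
Round 5: pos6(id84) recv 83: drop; pos4(id14) recv 84: fwd
Round 6: pos5(id54) recv 84: fwd
Round 7: pos6(id84) recv 84: ELECTED

Answer: 13,35,83,84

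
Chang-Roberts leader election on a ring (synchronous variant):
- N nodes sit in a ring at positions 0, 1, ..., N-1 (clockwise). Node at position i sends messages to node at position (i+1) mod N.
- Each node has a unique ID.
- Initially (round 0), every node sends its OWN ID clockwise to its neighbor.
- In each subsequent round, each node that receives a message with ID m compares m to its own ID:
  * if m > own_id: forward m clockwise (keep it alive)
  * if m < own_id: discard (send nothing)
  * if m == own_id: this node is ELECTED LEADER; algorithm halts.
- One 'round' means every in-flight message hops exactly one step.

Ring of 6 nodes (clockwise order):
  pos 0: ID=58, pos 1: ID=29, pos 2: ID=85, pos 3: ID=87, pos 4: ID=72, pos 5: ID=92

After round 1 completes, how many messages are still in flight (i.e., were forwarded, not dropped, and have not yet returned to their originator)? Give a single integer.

Round 1: pos1(id29) recv 58: fwd; pos2(id85) recv 29: drop; pos3(id87) recv 85: drop; pos4(id72) recv 87: fwd; pos5(id92) recv 72: drop; pos0(id58) recv 92: fwd
After round 1: 3 messages still in flight

Answer: 3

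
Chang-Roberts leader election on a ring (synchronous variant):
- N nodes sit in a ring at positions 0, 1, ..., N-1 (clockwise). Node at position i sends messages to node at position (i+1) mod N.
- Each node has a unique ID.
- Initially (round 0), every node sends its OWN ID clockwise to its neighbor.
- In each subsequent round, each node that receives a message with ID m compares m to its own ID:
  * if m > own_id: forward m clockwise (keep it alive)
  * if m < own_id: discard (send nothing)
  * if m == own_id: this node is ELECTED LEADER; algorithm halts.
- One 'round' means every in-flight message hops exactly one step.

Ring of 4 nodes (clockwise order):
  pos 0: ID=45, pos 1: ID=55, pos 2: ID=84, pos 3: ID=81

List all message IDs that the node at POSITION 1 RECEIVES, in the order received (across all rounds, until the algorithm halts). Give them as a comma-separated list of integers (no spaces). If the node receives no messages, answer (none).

Round 1: pos1(id55) recv 45: drop; pos2(id84) recv 55: drop; pos3(id81) recv 84: fwd; pos0(id45) recv 81: fwd
Round 2: pos0(id45) recv 84: fwd; pos1(id55) recv 81: fwd
Round 3: pos1(id55) recv 84: fwd; pos2(id84) recv 81: drop
Round 4: pos2(id84) recv 84: ELECTED

Answer: 45,81,84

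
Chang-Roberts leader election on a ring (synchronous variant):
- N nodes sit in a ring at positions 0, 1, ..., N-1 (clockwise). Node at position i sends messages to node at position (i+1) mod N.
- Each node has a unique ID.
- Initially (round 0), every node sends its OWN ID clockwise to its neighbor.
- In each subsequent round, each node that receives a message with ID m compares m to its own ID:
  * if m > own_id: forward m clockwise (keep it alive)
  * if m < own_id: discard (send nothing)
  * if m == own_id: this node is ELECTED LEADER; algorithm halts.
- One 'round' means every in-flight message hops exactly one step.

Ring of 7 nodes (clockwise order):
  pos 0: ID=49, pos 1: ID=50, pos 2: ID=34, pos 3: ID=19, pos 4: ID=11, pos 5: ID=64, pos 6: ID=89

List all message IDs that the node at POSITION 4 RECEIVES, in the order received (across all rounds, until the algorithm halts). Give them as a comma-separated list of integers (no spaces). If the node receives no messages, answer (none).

Answer: 19,34,50,89

Derivation:
Round 1: pos1(id50) recv 49: drop; pos2(id34) recv 50: fwd; pos3(id19) recv 34: fwd; pos4(id11) recv 19: fwd; pos5(id64) recv 11: drop; pos6(id89) recv 64: drop; pos0(id49) recv 89: fwd
Round 2: pos3(id19) recv 50: fwd; pos4(id11) recv 34: fwd; pos5(id64) recv 19: drop; pos1(id50) recv 89: fwd
Round 3: pos4(id11) recv 50: fwd; pos5(id64) recv 34: drop; pos2(id34) recv 89: fwd
Round 4: pos5(id64) recv 50: drop; pos3(id19) recv 89: fwd
Round 5: pos4(id11) recv 89: fwd
Round 6: pos5(id64) recv 89: fwd
Round 7: pos6(id89) recv 89: ELECTED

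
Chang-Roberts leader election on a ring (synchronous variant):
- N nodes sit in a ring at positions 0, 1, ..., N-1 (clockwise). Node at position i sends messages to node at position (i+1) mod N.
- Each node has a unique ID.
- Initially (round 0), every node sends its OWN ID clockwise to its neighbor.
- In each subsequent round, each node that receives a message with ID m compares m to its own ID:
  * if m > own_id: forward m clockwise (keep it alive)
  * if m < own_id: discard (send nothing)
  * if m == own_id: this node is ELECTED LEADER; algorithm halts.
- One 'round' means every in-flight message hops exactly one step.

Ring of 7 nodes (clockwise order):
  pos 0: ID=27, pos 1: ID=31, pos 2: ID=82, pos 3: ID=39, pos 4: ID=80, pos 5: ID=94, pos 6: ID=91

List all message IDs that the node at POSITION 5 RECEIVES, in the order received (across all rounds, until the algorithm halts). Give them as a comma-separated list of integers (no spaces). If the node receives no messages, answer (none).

Answer: 80,82,91,94

Derivation:
Round 1: pos1(id31) recv 27: drop; pos2(id82) recv 31: drop; pos3(id39) recv 82: fwd; pos4(id80) recv 39: drop; pos5(id94) recv 80: drop; pos6(id91) recv 94: fwd; pos0(id27) recv 91: fwd
Round 2: pos4(id80) recv 82: fwd; pos0(id27) recv 94: fwd; pos1(id31) recv 91: fwd
Round 3: pos5(id94) recv 82: drop; pos1(id31) recv 94: fwd; pos2(id82) recv 91: fwd
Round 4: pos2(id82) recv 94: fwd; pos3(id39) recv 91: fwd
Round 5: pos3(id39) recv 94: fwd; pos4(id80) recv 91: fwd
Round 6: pos4(id80) recv 94: fwd; pos5(id94) recv 91: drop
Round 7: pos5(id94) recv 94: ELECTED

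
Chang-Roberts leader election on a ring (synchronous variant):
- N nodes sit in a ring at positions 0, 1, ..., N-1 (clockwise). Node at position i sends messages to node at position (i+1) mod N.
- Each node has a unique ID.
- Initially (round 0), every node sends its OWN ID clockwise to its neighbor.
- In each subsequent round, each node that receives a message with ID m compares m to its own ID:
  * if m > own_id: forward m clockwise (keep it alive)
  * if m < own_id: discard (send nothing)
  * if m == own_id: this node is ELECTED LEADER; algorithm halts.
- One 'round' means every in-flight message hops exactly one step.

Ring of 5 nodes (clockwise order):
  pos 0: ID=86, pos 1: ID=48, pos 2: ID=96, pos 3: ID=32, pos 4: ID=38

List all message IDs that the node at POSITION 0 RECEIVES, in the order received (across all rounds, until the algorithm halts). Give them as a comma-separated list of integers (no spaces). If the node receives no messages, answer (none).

Answer: 38,96

Derivation:
Round 1: pos1(id48) recv 86: fwd; pos2(id96) recv 48: drop; pos3(id32) recv 96: fwd; pos4(id38) recv 32: drop; pos0(id86) recv 38: drop
Round 2: pos2(id96) recv 86: drop; pos4(id38) recv 96: fwd
Round 3: pos0(id86) recv 96: fwd
Round 4: pos1(id48) recv 96: fwd
Round 5: pos2(id96) recv 96: ELECTED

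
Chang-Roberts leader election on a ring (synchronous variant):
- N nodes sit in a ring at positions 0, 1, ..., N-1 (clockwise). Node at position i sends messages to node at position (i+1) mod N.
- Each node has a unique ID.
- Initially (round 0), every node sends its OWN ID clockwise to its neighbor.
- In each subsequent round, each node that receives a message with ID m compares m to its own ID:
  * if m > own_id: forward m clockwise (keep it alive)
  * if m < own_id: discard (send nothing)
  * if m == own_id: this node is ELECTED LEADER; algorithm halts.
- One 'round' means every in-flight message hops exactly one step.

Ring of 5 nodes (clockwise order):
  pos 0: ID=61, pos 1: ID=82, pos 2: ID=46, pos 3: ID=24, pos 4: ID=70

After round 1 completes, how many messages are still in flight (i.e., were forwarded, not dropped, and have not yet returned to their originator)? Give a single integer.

Answer: 3

Derivation:
Round 1: pos1(id82) recv 61: drop; pos2(id46) recv 82: fwd; pos3(id24) recv 46: fwd; pos4(id70) recv 24: drop; pos0(id61) recv 70: fwd
After round 1: 3 messages still in flight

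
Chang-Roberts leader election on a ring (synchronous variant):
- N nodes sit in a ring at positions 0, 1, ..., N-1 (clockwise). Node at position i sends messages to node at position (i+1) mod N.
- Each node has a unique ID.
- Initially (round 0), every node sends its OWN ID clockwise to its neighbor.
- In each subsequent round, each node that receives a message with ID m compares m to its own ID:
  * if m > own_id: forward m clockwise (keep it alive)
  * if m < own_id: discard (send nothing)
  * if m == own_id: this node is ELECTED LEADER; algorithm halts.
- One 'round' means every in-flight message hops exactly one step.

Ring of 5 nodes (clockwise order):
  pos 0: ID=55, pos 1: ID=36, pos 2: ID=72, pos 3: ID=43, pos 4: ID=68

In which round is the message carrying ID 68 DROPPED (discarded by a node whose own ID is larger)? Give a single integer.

Round 1: pos1(id36) recv 55: fwd; pos2(id72) recv 36: drop; pos3(id43) recv 72: fwd; pos4(id68) recv 43: drop; pos0(id55) recv 68: fwd
Round 2: pos2(id72) recv 55: drop; pos4(id68) recv 72: fwd; pos1(id36) recv 68: fwd
Round 3: pos0(id55) recv 72: fwd; pos2(id72) recv 68: drop
Round 4: pos1(id36) recv 72: fwd
Round 5: pos2(id72) recv 72: ELECTED
Message ID 68 originates at pos 4; dropped at pos 2 in round 3

Answer: 3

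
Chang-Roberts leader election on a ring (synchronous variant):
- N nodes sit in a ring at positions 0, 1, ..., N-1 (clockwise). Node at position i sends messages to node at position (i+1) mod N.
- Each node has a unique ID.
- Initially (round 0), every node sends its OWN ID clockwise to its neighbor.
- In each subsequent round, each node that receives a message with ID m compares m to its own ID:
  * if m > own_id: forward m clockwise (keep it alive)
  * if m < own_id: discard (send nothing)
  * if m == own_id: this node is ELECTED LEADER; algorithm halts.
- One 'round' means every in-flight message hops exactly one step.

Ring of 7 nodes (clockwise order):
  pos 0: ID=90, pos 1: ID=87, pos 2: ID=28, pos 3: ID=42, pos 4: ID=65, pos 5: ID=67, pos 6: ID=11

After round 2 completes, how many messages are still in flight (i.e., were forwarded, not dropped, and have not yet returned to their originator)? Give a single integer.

Answer: 2

Derivation:
Round 1: pos1(id87) recv 90: fwd; pos2(id28) recv 87: fwd; pos3(id42) recv 28: drop; pos4(id65) recv 42: drop; pos5(id67) recv 65: drop; pos6(id11) recv 67: fwd; pos0(id90) recv 11: drop
Round 2: pos2(id28) recv 90: fwd; pos3(id42) recv 87: fwd; pos0(id90) recv 67: drop
After round 2: 2 messages still in flight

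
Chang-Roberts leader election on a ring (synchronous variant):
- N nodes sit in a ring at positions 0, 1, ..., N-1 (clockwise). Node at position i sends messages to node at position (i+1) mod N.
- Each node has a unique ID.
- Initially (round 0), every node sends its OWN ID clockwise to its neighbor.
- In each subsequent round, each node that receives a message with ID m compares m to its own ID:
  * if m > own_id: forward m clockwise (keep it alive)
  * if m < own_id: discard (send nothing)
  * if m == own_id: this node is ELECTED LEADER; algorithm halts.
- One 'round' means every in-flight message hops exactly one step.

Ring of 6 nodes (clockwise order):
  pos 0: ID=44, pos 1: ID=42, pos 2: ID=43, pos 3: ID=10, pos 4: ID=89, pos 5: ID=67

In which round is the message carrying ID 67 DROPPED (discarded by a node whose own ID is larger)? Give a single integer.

Answer: 5

Derivation:
Round 1: pos1(id42) recv 44: fwd; pos2(id43) recv 42: drop; pos3(id10) recv 43: fwd; pos4(id89) recv 10: drop; pos5(id67) recv 89: fwd; pos0(id44) recv 67: fwd
Round 2: pos2(id43) recv 44: fwd; pos4(id89) recv 43: drop; pos0(id44) recv 89: fwd; pos1(id42) recv 67: fwd
Round 3: pos3(id10) recv 44: fwd; pos1(id42) recv 89: fwd; pos2(id43) recv 67: fwd
Round 4: pos4(id89) recv 44: drop; pos2(id43) recv 89: fwd; pos3(id10) recv 67: fwd
Round 5: pos3(id10) recv 89: fwd; pos4(id89) recv 67: drop
Round 6: pos4(id89) recv 89: ELECTED
Message ID 67 originates at pos 5; dropped at pos 4 in round 5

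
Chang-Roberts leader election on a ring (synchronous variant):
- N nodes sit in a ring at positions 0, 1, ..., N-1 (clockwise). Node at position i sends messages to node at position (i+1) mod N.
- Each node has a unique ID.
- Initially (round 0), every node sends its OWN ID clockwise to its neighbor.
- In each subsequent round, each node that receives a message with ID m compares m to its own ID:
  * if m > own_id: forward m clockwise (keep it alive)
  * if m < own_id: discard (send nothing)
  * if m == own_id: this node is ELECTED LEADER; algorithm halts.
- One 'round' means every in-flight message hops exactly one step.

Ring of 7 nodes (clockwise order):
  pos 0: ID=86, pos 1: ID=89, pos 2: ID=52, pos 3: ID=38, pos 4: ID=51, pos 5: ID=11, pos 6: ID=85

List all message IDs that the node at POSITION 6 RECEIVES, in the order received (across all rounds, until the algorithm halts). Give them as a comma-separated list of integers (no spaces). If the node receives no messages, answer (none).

Answer: 11,51,52,89

Derivation:
Round 1: pos1(id89) recv 86: drop; pos2(id52) recv 89: fwd; pos3(id38) recv 52: fwd; pos4(id51) recv 38: drop; pos5(id11) recv 51: fwd; pos6(id85) recv 11: drop; pos0(id86) recv 85: drop
Round 2: pos3(id38) recv 89: fwd; pos4(id51) recv 52: fwd; pos6(id85) recv 51: drop
Round 3: pos4(id51) recv 89: fwd; pos5(id11) recv 52: fwd
Round 4: pos5(id11) recv 89: fwd; pos6(id85) recv 52: drop
Round 5: pos6(id85) recv 89: fwd
Round 6: pos0(id86) recv 89: fwd
Round 7: pos1(id89) recv 89: ELECTED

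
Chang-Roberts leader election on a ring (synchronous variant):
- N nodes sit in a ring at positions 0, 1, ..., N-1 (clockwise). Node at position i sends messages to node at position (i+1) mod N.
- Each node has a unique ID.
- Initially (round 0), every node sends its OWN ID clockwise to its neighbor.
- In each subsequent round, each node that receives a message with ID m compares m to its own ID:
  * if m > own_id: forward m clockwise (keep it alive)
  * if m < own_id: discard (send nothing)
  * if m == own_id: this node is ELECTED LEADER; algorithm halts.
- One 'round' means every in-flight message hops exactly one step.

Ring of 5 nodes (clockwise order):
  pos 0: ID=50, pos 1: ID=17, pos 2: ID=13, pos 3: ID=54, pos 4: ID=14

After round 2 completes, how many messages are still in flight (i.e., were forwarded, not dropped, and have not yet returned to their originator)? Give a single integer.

Round 1: pos1(id17) recv 50: fwd; pos2(id13) recv 17: fwd; pos3(id54) recv 13: drop; pos4(id14) recv 54: fwd; pos0(id50) recv 14: drop
Round 2: pos2(id13) recv 50: fwd; pos3(id54) recv 17: drop; pos0(id50) recv 54: fwd
After round 2: 2 messages still in flight

Answer: 2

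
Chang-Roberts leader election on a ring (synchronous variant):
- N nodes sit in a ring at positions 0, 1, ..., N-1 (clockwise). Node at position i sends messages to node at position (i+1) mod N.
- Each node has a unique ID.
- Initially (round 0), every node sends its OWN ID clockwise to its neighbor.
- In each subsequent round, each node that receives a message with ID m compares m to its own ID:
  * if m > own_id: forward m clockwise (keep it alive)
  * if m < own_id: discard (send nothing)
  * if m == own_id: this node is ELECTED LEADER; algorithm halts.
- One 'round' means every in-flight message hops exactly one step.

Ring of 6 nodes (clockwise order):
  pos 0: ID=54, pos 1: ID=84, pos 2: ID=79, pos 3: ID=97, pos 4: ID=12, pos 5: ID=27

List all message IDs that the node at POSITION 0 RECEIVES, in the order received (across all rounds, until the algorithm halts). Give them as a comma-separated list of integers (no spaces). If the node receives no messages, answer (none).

Round 1: pos1(id84) recv 54: drop; pos2(id79) recv 84: fwd; pos3(id97) recv 79: drop; pos4(id12) recv 97: fwd; pos5(id27) recv 12: drop; pos0(id54) recv 27: drop
Round 2: pos3(id97) recv 84: drop; pos5(id27) recv 97: fwd
Round 3: pos0(id54) recv 97: fwd
Round 4: pos1(id84) recv 97: fwd
Round 5: pos2(id79) recv 97: fwd
Round 6: pos3(id97) recv 97: ELECTED

Answer: 27,97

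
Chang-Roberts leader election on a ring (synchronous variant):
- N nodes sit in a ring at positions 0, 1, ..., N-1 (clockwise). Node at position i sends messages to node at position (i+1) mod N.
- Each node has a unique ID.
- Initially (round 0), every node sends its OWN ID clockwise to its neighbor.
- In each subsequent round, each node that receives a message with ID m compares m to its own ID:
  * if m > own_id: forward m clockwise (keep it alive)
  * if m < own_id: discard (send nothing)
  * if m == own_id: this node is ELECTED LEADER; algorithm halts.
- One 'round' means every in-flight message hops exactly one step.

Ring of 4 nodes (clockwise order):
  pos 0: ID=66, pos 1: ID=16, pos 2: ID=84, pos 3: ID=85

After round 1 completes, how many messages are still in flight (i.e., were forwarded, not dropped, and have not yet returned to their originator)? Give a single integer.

Answer: 2

Derivation:
Round 1: pos1(id16) recv 66: fwd; pos2(id84) recv 16: drop; pos3(id85) recv 84: drop; pos0(id66) recv 85: fwd
After round 1: 2 messages still in flight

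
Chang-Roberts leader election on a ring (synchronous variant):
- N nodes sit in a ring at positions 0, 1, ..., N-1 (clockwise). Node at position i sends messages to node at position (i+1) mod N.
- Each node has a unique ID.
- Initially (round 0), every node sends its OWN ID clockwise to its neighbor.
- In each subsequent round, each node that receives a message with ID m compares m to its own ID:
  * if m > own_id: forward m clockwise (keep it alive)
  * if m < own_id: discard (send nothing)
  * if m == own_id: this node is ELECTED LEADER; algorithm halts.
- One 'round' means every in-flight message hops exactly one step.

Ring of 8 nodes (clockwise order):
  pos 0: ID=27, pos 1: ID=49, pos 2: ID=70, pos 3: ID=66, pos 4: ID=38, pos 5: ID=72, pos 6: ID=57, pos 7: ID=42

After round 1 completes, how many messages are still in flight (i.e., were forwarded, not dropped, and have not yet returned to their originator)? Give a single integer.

Round 1: pos1(id49) recv 27: drop; pos2(id70) recv 49: drop; pos3(id66) recv 70: fwd; pos4(id38) recv 66: fwd; pos5(id72) recv 38: drop; pos6(id57) recv 72: fwd; pos7(id42) recv 57: fwd; pos0(id27) recv 42: fwd
After round 1: 5 messages still in flight

Answer: 5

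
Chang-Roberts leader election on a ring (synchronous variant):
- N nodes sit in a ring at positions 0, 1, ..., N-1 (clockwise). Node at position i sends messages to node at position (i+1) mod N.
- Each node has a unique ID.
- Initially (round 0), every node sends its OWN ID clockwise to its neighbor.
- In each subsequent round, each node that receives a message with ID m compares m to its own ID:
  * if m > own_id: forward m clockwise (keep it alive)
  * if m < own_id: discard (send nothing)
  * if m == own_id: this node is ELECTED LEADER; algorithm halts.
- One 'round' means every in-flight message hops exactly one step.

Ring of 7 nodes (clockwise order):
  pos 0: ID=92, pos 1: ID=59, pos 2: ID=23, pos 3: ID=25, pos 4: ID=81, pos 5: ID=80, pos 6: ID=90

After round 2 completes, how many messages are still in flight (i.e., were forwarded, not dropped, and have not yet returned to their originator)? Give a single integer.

Round 1: pos1(id59) recv 92: fwd; pos2(id23) recv 59: fwd; pos3(id25) recv 23: drop; pos4(id81) recv 25: drop; pos5(id80) recv 81: fwd; pos6(id90) recv 80: drop; pos0(id92) recv 90: drop
Round 2: pos2(id23) recv 92: fwd; pos3(id25) recv 59: fwd; pos6(id90) recv 81: drop
After round 2: 2 messages still in flight

Answer: 2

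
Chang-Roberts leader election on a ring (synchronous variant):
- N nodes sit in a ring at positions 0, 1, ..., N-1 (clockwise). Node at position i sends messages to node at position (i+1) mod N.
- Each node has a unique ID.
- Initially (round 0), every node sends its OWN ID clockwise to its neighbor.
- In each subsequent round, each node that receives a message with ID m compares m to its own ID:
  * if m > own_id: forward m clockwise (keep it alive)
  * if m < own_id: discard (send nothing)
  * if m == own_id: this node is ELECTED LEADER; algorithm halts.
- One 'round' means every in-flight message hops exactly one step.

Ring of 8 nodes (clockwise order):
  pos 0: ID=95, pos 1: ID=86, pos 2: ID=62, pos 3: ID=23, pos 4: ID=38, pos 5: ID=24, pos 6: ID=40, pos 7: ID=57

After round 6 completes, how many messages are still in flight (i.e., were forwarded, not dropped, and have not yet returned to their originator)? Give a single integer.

Answer: 2

Derivation:
Round 1: pos1(id86) recv 95: fwd; pos2(id62) recv 86: fwd; pos3(id23) recv 62: fwd; pos4(id38) recv 23: drop; pos5(id24) recv 38: fwd; pos6(id40) recv 24: drop; pos7(id57) recv 40: drop; pos0(id95) recv 57: drop
Round 2: pos2(id62) recv 95: fwd; pos3(id23) recv 86: fwd; pos4(id38) recv 62: fwd; pos6(id40) recv 38: drop
Round 3: pos3(id23) recv 95: fwd; pos4(id38) recv 86: fwd; pos5(id24) recv 62: fwd
Round 4: pos4(id38) recv 95: fwd; pos5(id24) recv 86: fwd; pos6(id40) recv 62: fwd
Round 5: pos5(id24) recv 95: fwd; pos6(id40) recv 86: fwd; pos7(id57) recv 62: fwd
Round 6: pos6(id40) recv 95: fwd; pos7(id57) recv 86: fwd; pos0(id95) recv 62: drop
After round 6: 2 messages still in flight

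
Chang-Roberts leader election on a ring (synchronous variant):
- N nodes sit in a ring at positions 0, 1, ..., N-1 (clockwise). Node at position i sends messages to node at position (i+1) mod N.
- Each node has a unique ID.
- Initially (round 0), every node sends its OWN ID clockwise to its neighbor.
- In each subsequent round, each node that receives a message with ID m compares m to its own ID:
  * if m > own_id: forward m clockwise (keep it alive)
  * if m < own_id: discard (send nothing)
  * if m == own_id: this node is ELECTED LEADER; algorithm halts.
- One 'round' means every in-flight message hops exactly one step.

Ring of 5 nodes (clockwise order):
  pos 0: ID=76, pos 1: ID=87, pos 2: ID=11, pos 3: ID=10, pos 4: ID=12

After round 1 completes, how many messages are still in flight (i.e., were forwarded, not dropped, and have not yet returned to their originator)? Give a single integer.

Answer: 2

Derivation:
Round 1: pos1(id87) recv 76: drop; pos2(id11) recv 87: fwd; pos3(id10) recv 11: fwd; pos4(id12) recv 10: drop; pos0(id76) recv 12: drop
After round 1: 2 messages still in flight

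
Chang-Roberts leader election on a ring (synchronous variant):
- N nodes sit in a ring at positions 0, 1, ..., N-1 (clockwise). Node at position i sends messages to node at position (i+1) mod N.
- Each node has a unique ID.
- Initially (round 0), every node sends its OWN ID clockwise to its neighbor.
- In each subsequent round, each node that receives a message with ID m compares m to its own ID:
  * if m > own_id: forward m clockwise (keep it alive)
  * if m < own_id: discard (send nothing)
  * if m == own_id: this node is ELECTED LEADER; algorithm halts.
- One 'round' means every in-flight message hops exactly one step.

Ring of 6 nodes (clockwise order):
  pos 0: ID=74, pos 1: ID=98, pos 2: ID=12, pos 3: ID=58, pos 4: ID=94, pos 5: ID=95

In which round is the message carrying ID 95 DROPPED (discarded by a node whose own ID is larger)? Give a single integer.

Round 1: pos1(id98) recv 74: drop; pos2(id12) recv 98: fwd; pos3(id58) recv 12: drop; pos4(id94) recv 58: drop; pos5(id95) recv 94: drop; pos0(id74) recv 95: fwd
Round 2: pos3(id58) recv 98: fwd; pos1(id98) recv 95: drop
Round 3: pos4(id94) recv 98: fwd
Round 4: pos5(id95) recv 98: fwd
Round 5: pos0(id74) recv 98: fwd
Round 6: pos1(id98) recv 98: ELECTED
Message ID 95 originates at pos 5; dropped at pos 1 in round 2

Answer: 2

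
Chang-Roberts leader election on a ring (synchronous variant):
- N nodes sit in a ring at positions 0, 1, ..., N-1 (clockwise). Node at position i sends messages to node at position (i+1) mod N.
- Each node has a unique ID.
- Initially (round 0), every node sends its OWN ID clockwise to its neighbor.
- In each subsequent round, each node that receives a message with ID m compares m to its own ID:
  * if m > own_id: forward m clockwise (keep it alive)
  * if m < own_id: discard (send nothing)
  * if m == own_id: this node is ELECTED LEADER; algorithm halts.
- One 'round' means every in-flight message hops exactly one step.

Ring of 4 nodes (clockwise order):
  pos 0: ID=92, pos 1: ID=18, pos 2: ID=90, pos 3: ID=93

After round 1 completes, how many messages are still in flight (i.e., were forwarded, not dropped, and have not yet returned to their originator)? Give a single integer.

Answer: 2

Derivation:
Round 1: pos1(id18) recv 92: fwd; pos2(id90) recv 18: drop; pos3(id93) recv 90: drop; pos0(id92) recv 93: fwd
After round 1: 2 messages still in flight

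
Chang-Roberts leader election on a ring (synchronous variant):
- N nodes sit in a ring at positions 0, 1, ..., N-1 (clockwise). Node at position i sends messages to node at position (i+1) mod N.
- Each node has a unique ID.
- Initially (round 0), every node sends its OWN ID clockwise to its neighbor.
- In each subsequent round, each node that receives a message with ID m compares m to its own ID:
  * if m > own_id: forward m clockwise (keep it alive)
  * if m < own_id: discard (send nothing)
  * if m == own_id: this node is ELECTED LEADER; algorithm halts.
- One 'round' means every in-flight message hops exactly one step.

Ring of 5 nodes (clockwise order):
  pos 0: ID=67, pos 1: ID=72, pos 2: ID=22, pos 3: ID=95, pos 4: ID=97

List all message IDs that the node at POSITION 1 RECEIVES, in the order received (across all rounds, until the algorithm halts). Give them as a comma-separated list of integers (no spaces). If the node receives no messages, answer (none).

Round 1: pos1(id72) recv 67: drop; pos2(id22) recv 72: fwd; pos3(id95) recv 22: drop; pos4(id97) recv 95: drop; pos0(id67) recv 97: fwd
Round 2: pos3(id95) recv 72: drop; pos1(id72) recv 97: fwd
Round 3: pos2(id22) recv 97: fwd
Round 4: pos3(id95) recv 97: fwd
Round 5: pos4(id97) recv 97: ELECTED

Answer: 67,97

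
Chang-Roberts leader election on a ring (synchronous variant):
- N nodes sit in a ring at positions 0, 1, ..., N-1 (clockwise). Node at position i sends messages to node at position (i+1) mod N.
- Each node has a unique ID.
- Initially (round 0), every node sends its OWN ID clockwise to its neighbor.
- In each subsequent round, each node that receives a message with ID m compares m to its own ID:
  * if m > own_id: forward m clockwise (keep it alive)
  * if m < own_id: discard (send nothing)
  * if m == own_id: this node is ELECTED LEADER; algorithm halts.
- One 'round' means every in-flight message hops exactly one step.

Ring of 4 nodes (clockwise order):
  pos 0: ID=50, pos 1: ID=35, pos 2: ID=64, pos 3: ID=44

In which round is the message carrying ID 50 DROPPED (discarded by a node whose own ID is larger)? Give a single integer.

Round 1: pos1(id35) recv 50: fwd; pos2(id64) recv 35: drop; pos3(id44) recv 64: fwd; pos0(id50) recv 44: drop
Round 2: pos2(id64) recv 50: drop; pos0(id50) recv 64: fwd
Round 3: pos1(id35) recv 64: fwd
Round 4: pos2(id64) recv 64: ELECTED
Message ID 50 originates at pos 0; dropped at pos 2 in round 2

Answer: 2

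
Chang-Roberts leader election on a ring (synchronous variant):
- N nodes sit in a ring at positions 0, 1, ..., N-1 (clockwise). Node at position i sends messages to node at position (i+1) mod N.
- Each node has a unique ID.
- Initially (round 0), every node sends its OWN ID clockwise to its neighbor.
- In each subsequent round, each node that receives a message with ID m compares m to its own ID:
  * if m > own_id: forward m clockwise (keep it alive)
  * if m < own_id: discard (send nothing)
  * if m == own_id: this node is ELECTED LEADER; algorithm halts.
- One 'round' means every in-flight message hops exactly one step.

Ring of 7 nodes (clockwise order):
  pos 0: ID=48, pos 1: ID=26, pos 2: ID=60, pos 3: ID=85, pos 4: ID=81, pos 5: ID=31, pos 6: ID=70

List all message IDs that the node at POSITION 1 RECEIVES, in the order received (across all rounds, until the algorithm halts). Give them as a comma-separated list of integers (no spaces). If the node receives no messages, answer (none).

Answer: 48,70,81,85

Derivation:
Round 1: pos1(id26) recv 48: fwd; pos2(id60) recv 26: drop; pos3(id85) recv 60: drop; pos4(id81) recv 85: fwd; pos5(id31) recv 81: fwd; pos6(id70) recv 31: drop; pos0(id48) recv 70: fwd
Round 2: pos2(id60) recv 48: drop; pos5(id31) recv 85: fwd; pos6(id70) recv 81: fwd; pos1(id26) recv 70: fwd
Round 3: pos6(id70) recv 85: fwd; pos0(id48) recv 81: fwd; pos2(id60) recv 70: fwd
Round 4: pos0(id48) recv 85: fwd; pos1(id26) recv 81: fwd; pos3(id85) recv 70: drop
Round 5: pos1(id26) recv 85: fwd; pos2(id60) recv 81: fwd
Round 6: pos2(id60) recv 85: fwd; pos3(id85) recv 81: drop
Round 7: pos3(id85) recv 85: ELECTED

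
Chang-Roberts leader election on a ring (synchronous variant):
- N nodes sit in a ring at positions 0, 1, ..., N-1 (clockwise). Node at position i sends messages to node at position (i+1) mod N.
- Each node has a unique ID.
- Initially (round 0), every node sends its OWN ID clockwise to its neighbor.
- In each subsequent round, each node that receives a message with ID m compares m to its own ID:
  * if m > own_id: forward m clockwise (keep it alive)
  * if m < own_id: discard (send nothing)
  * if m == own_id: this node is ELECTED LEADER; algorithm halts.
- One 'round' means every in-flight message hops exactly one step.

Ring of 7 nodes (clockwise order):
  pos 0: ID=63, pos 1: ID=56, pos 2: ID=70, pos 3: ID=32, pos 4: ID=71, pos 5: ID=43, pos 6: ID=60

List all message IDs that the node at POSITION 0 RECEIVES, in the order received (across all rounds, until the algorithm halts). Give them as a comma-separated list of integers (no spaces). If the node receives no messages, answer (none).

Answer: 60,71

Derivation:
Round 1: pos1(id56) recv 63: fwd; pos2(id70) recv 56: drop; pos3(id32) recv 70: fwd; pos4(id71) recv 32: drop; pos5(id43) recv 71: fwd; pos6(id60) recv 43: drop; pos0(id63) recv 60: drop
Round 2: pos2(id70) recv 63: drop; pos4(id71) recv 70: drop; pos6(id60) recv 71: fwd
Round 3: pos0(id63) recv 71: fwd
Round 4: pos1(id56) recv 71: fwd
Round 5: pos2(id70) recv 71: fwd
Round 6: pos3(id32) recv 71: fwd
Round 7: pos4(id71) recv 71: ELECTED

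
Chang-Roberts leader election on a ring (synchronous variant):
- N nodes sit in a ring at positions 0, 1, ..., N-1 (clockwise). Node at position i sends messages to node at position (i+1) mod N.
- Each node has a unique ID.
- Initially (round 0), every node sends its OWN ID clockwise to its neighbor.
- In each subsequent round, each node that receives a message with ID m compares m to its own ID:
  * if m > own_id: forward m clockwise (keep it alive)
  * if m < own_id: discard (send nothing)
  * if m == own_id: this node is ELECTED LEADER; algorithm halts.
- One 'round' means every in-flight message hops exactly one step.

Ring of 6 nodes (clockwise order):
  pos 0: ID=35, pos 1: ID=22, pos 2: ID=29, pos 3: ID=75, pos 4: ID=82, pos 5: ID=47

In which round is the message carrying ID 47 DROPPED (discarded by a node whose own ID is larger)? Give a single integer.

Answer: 4

Derivation:
Round 1: pos1(id22) recv 35: fwd; pos2(id29) recv 22: drop; pos3(id75) recv 29: drop; pos4(id82) recv 75: drop; pos5(id47) recv 82: fwd; pos0(id35) recv 47: fwd
Round 2: pos2(id29) recv 35: fwd; pos0(id35) recv 82: fwd; pos1(id22) recv 47: fwd
Round 3: pos3(id75) recv 35: drop; pos1(id22) recv 82: fwd; pos2(id29) recv 47: fwd
Round 4: pos2(id29) recv 82: fwd; pos3(id75) recv 47: drop
Round 5: pos3(id75) recv 82: fwd
Round 6: pos4(id82) recv 82: ELECTED
Message ID 47 originates at pos 5; dropped at pos 3 in round 4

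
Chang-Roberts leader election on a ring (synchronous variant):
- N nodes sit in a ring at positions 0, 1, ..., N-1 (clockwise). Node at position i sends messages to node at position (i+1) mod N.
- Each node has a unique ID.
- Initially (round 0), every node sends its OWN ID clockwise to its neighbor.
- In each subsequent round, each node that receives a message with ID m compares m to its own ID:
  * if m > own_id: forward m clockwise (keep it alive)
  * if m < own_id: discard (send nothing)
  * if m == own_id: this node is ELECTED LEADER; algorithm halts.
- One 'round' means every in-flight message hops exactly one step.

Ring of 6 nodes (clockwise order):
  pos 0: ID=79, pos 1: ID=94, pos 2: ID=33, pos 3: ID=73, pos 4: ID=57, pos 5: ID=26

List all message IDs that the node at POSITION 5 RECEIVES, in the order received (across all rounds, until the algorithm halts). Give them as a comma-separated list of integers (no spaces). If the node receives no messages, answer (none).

Round 1: pos1(id94) recv 79: drop; pos2(id33) recv 94: fwd; pos3(id73) recv 33: drop; pos4(id57) recv 73: fwd; pos5(id26) recv 57: fwd; pos0(id79) recv 26: drop
Round 2: pos3(id73) recv 94: fwd; pos5(id26) recv 73: fwd; pos0(id79) recv 57: drop
Round 3: pos4(id57) recv 94: fwd; pos0(id79) recv 73: drop
Round 4: pos5(id26) recv 94: fwd
Round 5: pos0(id79) recv 94: fwd
Round 6: pos1(id94) recv 94: ELECTED

Answer: 57,73,94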